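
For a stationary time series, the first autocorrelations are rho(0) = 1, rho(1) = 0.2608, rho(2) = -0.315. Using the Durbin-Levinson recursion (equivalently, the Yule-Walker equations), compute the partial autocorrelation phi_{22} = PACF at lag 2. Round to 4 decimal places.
\phi_{22} = -0.4110

The PACF at lag k is phi_{kk}, the last component of the solution
to the Yule-Walker system G_k phi = r_k where
  (G_k)_{ij} = rho(|i - j|), (r_k)_i = rho(i), i,j = 1..k.
Equivalently, Durbin-Levinson gives phi_{kk} iteratively:
  phi_{11} = rho(1)
  phi_{kk} = [rho(k) - sum_{j=1..k-1} phi_{k-1,j} rho(k-j)]
            / [1 - sum_{j=1..k-1} phi_{k-1,j} rho(j)],
  phi_{k,j} = phi_{k-1,j} - phi_{kk} phi_{k-1,k-j},  j = 1..k-1.
Step k = 1:
  phi_11 = rho(1) = 0.2608.
Step k = 2:
  phi_22 = [rho(2) - phi_11 rho(1)] / [1 - phi_11 rho(1)] = [-0.315 - (0.2608)(0.2608)] / [1 - (0.2608)(0.2608)]
         = -0.38301664 / 0.93198336 = -0.411.
Therefore phi_{22} = -0.4110.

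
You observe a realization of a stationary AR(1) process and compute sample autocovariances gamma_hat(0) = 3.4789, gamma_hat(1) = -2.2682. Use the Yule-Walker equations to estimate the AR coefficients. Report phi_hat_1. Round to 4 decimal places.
\hat\phi_{1} = -0.6520

The Yule-Walker equations for an AR(p) process read, in matrix form,
  Gamma_p phi = r_p,   with   (Gamma_p)_{ij} = gamma(|i - j|),
                       (r_p)_i = gamma(i),   i,j = 1..p.
Substitute the sample gammas (Toeplitz matrix and right-hand side of size 1):
  Gamma_p = [[3.4789]]
  r_p     = [-2.2682]
With p = 1 this is the single equation gamma(0) phi_1 = gamma(1):
  phi_hat_1 = gamma(1) / gamma(0) = -2.2682 / 3.4789 = -0.6520.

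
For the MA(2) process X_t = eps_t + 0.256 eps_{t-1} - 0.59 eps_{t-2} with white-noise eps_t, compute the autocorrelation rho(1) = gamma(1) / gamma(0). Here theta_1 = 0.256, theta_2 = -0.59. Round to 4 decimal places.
\rho(1) = 0.0742

For an MA(q) process with theta_0 = 1, the autocovariance is
  gamma(k) = sigma^2 * sum_{i=0..q-k} theta_i * theta_{i+k},
and rho(k) = gamma(k) / gamma(0). Sigma^2 cancels.
  numerator   = (1)*(0.256) + (0.256)*(-0.59) = 0.10496.
  denominator = (1)^2 + (0.256)^2 + (-0.59)^2 = 1.413636.
  rho(1) = 0.10496 / 1.413636 = 0.0742.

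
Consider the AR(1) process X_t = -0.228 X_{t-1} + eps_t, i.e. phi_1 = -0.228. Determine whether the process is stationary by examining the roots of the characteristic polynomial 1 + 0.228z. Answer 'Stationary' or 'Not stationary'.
\text{Stationary}

The AR(p) characteristic polynomial is P(z) = 1 + 0.228z.
Stationarity requires all roots to lie outside the unit circle, i.e. |z| > 1 for every root.
This is linear in z: 1 + (0.228) z = 0  =>  z = -1/(0.228) = -4.385965,  |z| = 4.385965.
Moduli of all roots: 4.3860.
All moduli strictly greater than 1? Yes.
Verdict: Stationary.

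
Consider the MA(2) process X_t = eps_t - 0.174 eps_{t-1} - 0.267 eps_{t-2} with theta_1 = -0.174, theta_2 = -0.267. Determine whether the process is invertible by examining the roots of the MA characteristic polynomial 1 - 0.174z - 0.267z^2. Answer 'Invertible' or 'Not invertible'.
\text{Invertible}

The MA(q) characteristic polynomial is P(z) = 1 - 0.174z - 0.267z^2.
Invertibility requires all roots to lie outside the unit circle, i.e. |z| > 1 for every root.
Set 1 + (-0.174) z + (-0.267) z^2 = 0, i.e. a z^2 + b z + c = 0 with a = -0.267, b = -0.174, c = 1.
Discriminant D = b^2 - 4ac = (-0.174)^2 - 4*(-0.267)*1 = 0.030276 - (-1.068) = 1.098276.
D >= 0, so the roots are real: z = (-b +/- sqrt(D)) / (2a) = (0.174 +/- 1.047987) / (-0.534).
  z_1 = (0.174 + 1.047987) / (-0.534) = -2.2884,   |z_1| = 2.2884.
  z_2 = (0.174 - 1.047987) / (-0.534) = 1.6367,   |z_2| = 1.6367.
Moduli of all roots: 2.2884, 1.6367.
All moduli strictly greater than 1? Yes.
Verdict: Invertible.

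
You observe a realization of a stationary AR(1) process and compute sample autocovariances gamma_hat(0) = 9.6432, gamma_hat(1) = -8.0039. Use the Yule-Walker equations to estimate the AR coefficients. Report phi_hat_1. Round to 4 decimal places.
\hat\phi_{1} = -0.8300

The Yule-Walker equations for an AR(p) process read, in matrix form,
  Gamma_p phi = r_p,   with   (Gamma_p)_{ij} = gamma(|i - j|),
                       (r_p)_i = gamma(i),   i,j = 1..p.
Substitute the sample gammas (Toeplitz matrix and right-hand side of size 1):
  Gamma_p = [[9.6432]]
  r_p     = [-8.0039]
With p = 1 this is the single equation gamma(0) phi_1 = gamma(1):
  phi_hat_1 = gamma(1) / gamma(0) = -8.0039 / 9.6432 = -0.8300.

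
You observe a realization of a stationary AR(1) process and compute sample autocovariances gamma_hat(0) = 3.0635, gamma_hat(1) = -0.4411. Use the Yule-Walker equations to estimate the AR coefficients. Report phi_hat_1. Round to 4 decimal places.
\hat\phi_{1} = -0.1440

The Yule-Walker equations for an AR(p) process read, in matrix form,
  Gamma_p phi = r_p,   with   (Gamma_p)_{ij} = gamma(|i - j|),
                       (r_p)_i = gamma(i),   i,j = 1..p.
Substitute the sample gammas (Toeplitz matrix and right-hand side of size 1):
  Gamma_p = [[3.0635]]
  r_p     = [-0.4411]
With p = 1 this is the single equation gamma(0) phi_1 = gamma(1):
  phi_hat_1 = gamma(1) / gamma(0) = -0.4411 / 3.0635 = -0.1440.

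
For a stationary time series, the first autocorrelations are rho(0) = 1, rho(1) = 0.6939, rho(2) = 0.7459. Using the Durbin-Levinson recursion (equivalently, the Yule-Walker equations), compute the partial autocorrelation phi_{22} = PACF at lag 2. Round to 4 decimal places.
\phi_{22} = 0.5099

The PACF at lag k is phi_{kk}, the last component of the solution
to the Yule-Walker system G_k phi = r_k where
  (G_k)_{ij} = rho(|i - j|), (r_k)_i = rho(i), i,j = 1..k.
Equivalently, Durbin-Levinson gives phi_{kk} iteratively:
  phi_{11} = rho(1)
  phi_{kk} = [rho(k) - sum_{j=1..k-1} phi_{k-1,j} rho(k-j)]
            / [1 - sum_{j=1..k-1} phi_{k-1,j} rho(j)],
  phi_{k,j} = phi_{k-1,j} - phi_{kk} phi_{k-1,k-j},  j = 1..k-1.
Step k = 1:
  phi_11 = rho(1) = 0.6939.
Step k = 2:
  phi_22 = [rho(2) - phi_11 rho(1)] / [1 - phi_11 rho(1)] = [0.7459 - (0.6939)(0.6939)] / [1 - (0.6939)(0.6939)]
         = 0.26440279 / 0.51850279 = 0.5099.
Therefore phi_{22} = 0.5099.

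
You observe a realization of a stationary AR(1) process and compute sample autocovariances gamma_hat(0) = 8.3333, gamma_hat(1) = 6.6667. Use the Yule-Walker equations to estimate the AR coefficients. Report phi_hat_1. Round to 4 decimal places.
\hat\phi_{1} = 0.8000

The Yule-Walker equations for an AR(p) process read, in matrix form,
  Gamma_p phi = r_p,   with   (Gamma_p)_{ij} = gamma(|i - j|),
                       (r_p)_i = gamma(i),   i,j = 1..p.
Substitute the sample gammas (Toeplitz matrix and right-hand side of size 1):
  Gamma_p = [[8.3333]]
  r_p     = [6.6667]
With p = 1 this is the single equation gamma(0) phi_1 = gamma(1):
  phi_hat_1 = gamma(1) / gamma(0) = 6.6667 / 8.3333 = 0.8000.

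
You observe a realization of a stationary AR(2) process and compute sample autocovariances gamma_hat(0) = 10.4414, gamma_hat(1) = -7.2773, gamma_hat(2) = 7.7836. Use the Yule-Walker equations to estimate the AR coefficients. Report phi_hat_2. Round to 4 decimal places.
\hat\phi_{2} = 0.5050

The Yule-Walker equations for an AR(p) process read, in matrix form,
  Gamma_p phi = r_p,   with   (Gamma_p)_{ij} = gamma(|i - j|),
                       (r_p)_i = gamma(i),   i,j = 1..p.
Substitute the sample gammas (Toeplitz matrix and right-hand side of size 2):
  Gamma_p = [[10.4414, -7.2773], [-7.2773, 10.4414]]
  r_p     = [-7.2773, 7.7836]
Written out:
  10.4414 phi_1 - 7.2773 phi_2 = -7.2773
  -7.2773 phi_1 + 10.4414 phi_2 = 7.7836
Solve by Cramer's rule:
  det = gamma(0)^2 - gamma(1)^2 = (10.4414)^2 - (-7.2773)^2 = 109.02283396 - 52.95909529 = 56.06373867
  phi_hat_1 = [gamma(1) gamma(0) - gamma(1) gamma(2)] / det = [(-7.2773)(10.4414) - (-7.2773)(7.7836)] / 56.06373867 = -19.34160794 / 56.06373867 = -0.345
  phi_hat_2 = [gamma(0) gamma(2) - gamma(1)^2] / det = [(10.4414)(7.7836) - (-7.2773)^2] / 56.06373867 = 28.31258575 / 56.06373867 = 0.505
So phi_hat = [-0.3450, 0.5050].
Therefore phi_hat_2 = 0.5050.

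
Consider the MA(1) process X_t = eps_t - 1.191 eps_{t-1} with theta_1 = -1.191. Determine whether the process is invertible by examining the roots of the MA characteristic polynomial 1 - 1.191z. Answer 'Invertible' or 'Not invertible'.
\text{Not invertible}

The MA(q) characteristic polynomial is P(z) = 1 - 1.191z.
Invertibility requires all roots to lie outside the unit circle, i.e. |z| > 1 for every root.
This is linear in z: 1 + (-1.191) z = 0  =>  z = -1/(-1.191) = 0.839631,  |z| = 0.839631.
Moduli of all roots: 0.8396.
All moduli strictly greater than 1? No.
Verdict: Not invertible.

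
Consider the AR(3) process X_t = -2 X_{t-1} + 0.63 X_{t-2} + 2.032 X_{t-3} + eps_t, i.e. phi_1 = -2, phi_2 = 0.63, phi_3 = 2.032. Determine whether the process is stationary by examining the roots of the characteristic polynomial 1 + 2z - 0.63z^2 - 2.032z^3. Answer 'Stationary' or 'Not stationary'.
\text{Not stationary}

The AR(p) characteristic polynomial is P(z) = 1 + 2z - 0.63z^2 - 2.032z^3.
Stationarity requires all roots to lie outside the unit circle, i.e. |z| > 1 for every root.
Degree 3: look for a simple real root z0 first, then factor out (1 - z/z0) and solve the remaining quadratic.
Testing z0 = -0.625: P(-0.625) = 1 + (2)(-0.625) + (-0.63)(-0.625)^2 + (-2.032)(-0.625)^3
  = 1 + (-1.25) + (-0.246094) + (0.496094) = 0.  So z_0 = -0.625 is a root, |z_0| = 0.625.
Divide out the factor (1 + 1.6 z) = (1 - z/z0) (since 1/z0 = -1.6):
  P(z) = (1 + 1.6 z)(1 + (0.4) z + (-1.27) z^2)
  [check: z-coef 0.4 - (-1.6) = 2; z^2-coef -1.27 - (-1.6)(0.4) = -0.63; z^3-coef -(-1.6)(-1.27) = -2.032.]
Remaining roots from the quadratic factor 1 + (0.4) z + (-1.27) z^2:
  Set 1 + (0.4) z + (-1.27) z^2 = 0, i.e. a z^2 + b z + c = 0 with a = -1.27, b = 0.4, c = 1.
  Discriminant D = b^2 - 4ac = (0.4)^2 - 4*(-1.27)*1 = 0.16 - (-5.08) = 5.24.
  D >= 0, so the roots are real: z = (-b +/- sqrt(D)) / (2a) = (-0.4 +/- 2.289105) / (-2.54).
    z_1 = (-0.4 + 2.289105) / (-2.54) = -0.7437,   |z_1| = 0.7437.
    z_2 = (-0.4 - 2.289105) / (-2.54) = 1.0587,   |z_2| = 1.0587.
Moduli of all roots: 0.6250, 0.7437, 1.0587.
All moduli strictly greater than 1? No.
Verdict: Not stationary.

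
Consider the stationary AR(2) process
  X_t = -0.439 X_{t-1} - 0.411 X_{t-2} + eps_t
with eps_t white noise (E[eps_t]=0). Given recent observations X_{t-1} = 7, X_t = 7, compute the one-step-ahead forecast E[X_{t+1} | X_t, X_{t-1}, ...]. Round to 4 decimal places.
E[X_{t+1} \mid \mathcal F_t] = -5.9500

For an AR(p) model X_t = c + sum_i phi_i X_{t-i} + eps_t, the
one-step-ahead conditional mean is
  E[X_{t+1} | X_t, ...] = c + sum_i phi_i X_{t+1-i}.
Substitute known values:
  E[X_{t+1} | ...] = (-0.439) * (7) + (-0.411) * (7)
                   = -5.9500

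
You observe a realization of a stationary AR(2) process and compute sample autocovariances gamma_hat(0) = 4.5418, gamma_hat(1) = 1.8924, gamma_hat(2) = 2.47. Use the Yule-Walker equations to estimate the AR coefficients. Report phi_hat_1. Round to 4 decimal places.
\hat\phi_{1} = 0.2300

The Yule-Walker equations for an AR(p) process read, in matrix form,
  Gamma_p phi = r_p,   with   (Gamma_p)_{ij} = gamma(|i - j|),
                       (r_p)_i = gamma(i),   i,j = 1..p.
Substitute the sample gammas (Toeplitz matrix and right-hand side of size 2):
  Gamma_p = [[4.5418, 1.8924], [1.8924, 4.5418]]
  r_p     = [1.8924, 2.47]
Written out:
  4.5418 phi_1 + 1.8924 phi_2 = 1.8924
  1.8924 phi_1 + 4.5418 phi_2 = 2.47
Solve by Cramer's rule:
  det = gamma(0)^2 - gamma(1)^2 = (4.5418)^2 - (1.8924)^2 = 20.62794724 - 3.58117776 = 17.04676948
  phi_hat_1 = [gamma(1) gamma(0) - gamma(1) gamma(2)] / det = [(1.8924)(4.5418) - (1.8924)(2.47)] / 17.04676948 = 3.92067432 / 17.04676948 = 0.23
  phi_hat_2 = [gamma(0) gamma(2) - gamma(1)^2] / det = [(4.5418)(2.47) - (1.8924)^2] / 17.04676948 = 7.63706824 / 17.04676948 = 0.448
So phi_hat = [0.2300, 0.4480].
Therefore phi_hat_1 = 0.2300.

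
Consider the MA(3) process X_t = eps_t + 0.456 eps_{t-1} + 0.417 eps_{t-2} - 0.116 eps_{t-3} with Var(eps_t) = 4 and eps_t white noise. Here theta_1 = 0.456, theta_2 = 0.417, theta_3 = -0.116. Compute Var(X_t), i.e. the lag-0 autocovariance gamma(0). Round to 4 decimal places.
\gamma(0) = 5.5811

For an MA(q) process X_t = eps_t + sum_i theta_i eps_{t-i} with
Var(eps_t) = sigma^2, the variance is
  gamma(0) = sigma^2 * (1 + sum_i theta_i^2).
  sum_i theta_i^2 = (0.456)^2 + (0.417)^2 + (-0.116)^2 = 0.207936 + 0.173889 + 0.013456 = 0.395281.
  gamma(0) = 4 * (1 + 0.395281) = 4 * 1.395281 = 5.581124, which rounds to 5.5811.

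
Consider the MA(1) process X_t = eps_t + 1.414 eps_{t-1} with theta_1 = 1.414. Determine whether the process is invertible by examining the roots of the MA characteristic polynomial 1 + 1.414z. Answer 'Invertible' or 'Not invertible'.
\text{Not invertible}

The MA(q) characteristic polynomial is P(z) = 1 + 1.414z.
Invertibility requires all roots to lie outside the unit circle, i.e. |z| > 1 for every root.
This is linear in z: 1 + (1.414) z = 0  =>  z = -1/(1.414) = -0.707214,  |z| = 0.707214.
Moduli of all roots: 0.7072.
All moduli strictly greater than 1? No.
Verdict: Not invertible.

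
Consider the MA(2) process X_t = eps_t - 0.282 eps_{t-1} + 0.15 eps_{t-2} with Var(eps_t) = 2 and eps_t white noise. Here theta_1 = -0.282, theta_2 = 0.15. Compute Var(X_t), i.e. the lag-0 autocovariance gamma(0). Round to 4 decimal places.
\gamma(0) = 2.2040

For an MA(q) process X_t = eps_t + sum_i theta_i eps_{t-i} with
Var(eps_t) = sigma^2, the variance is
  gamma(0) = sigma^2 * (1 + sum_i theta_i^2).
  sum_i theta_i^2 = (-0.282)^2 + (0.15)^2 = 0.079524 + 0.0225 = 0.102024.
  gamma(0) = 2 * (1 + 0.102024) = 2 * 1.102024 = 2.204048, which rounds to 2.2040.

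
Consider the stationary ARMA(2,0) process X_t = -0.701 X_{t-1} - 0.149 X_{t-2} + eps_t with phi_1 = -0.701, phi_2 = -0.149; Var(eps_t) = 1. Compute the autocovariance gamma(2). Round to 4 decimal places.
\gamma(2) = 0.4540

Multiply the model equation by X_{t-k} and take expectations. With theta_0 = psi_0 = 1 and psi_j the MA(infinity) weights, this gives
  gamma(k) - sum_i phi_i gamma(k-i) = c_k,
  c_k = sigma^2 * sum_{j=k..q} theta_j psi_{j-k}   (c_k = 0 for k > q),
using gamma(-m) = gamma(m).
Pure AR (q = 0): c_0 = sigma^2 = 1, c_k = 0 for k >= 1.
Equations for k = 0, 1, 2 (AR order 2, c_2 = 0):
  (E0) gamma(0) = phi_1 gamma(1) + phi_2 gamma(2) + c_0
  (E1) gamma(1) = phi_1 gamma(0) + phi_2 gamma(1) + c_1
  (E2) gamma(2) = phi_1 gamma(1) + phi_2 gamma(0)
From (E1): gamma(1) = A gamma(0) + B with
  A = phi_1 / (1 - phi_2) = -0.701 / 1.149 = -0.610096,   B = c_1 / (1 - phi_2) = 0 / 1.149 = 0.
Insert (E2) into (E0): gamma(0) (1 - phi_2^2) = phi_1 (1 + phi_2) gamma(1) + c_0.
  phi_1 (1 + phi_2) = (-0.701)(0.851) = -0.596551,   1 - phi_2^2 = 0.977799.
Replace gamma(1) by A gamma(0) + B and collect gamma(0):
  gamma(0) [0.977799 - (-0.596551)(-0.610096)] = c_0 = 1
  gamma(0) * 0.613846 = 1
  gamma(0) = 1 / 0.613846 = 1.629074.
  gamma(1) = A gamma(0) = (-0.610096)(1.629074) = -0.993891.
  gamma(2) = phi_1 gamma(1) + phi_2 gamma(0) = (-0.701)(-0.993891) + (-0.149)(1.629074) = 0.453986.
Therefore gamma(2) = 0.4540 (to 4 decimal places).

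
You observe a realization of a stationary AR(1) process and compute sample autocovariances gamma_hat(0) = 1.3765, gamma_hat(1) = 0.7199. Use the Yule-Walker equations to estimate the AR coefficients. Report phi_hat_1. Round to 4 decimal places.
\hat\phi_{1} = 0.5230

The Yule-Walker equations for an AR(p) process read, in matrix form,
  Gamma_p phi = r_p,   with   (Gamma_p)_{ij} = gamma(|i - j|),
                       (r_p)_i = gamma(i),   i,j = 1..p.
Substitute the sample gammas (Toeplitz matrix and right-hand side of size 1):
  Gamma_p = [[1.3765]]
  r_p     = [0.7199]
With p = 1 this is the single equation gamma(0) phi_1 = gamma(1):
  phi_hat_1 = gamma(1) / gamma(0) = 0.7199 / 1.3765 = 0.5230.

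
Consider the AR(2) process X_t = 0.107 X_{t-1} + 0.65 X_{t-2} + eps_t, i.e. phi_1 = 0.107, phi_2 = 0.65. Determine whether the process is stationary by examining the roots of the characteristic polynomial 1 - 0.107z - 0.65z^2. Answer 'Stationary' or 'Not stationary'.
\text{Stationary}

The AR(p) characteristic polynomial is P(z) = 1 - 0.107z - 0.65z^2.
Stationarity requires all roots to lie outside the unit circle, i.e. |z| > 1 for every root.
Set 1 + (-0.107) z + (-0.65) z^2 = 0, i.e. a z^2 + b z + c = 0 with a = -0.65, b = -0.107, c = 1.
Discriminant D = b^2 - 4ac = (-0.107)^2 - 4*(-0.65)*1 = 0.011449 - (-2.6) = 2.611449.
D >= 0, so the roots are real: z = (-b +/- sqrt(D)) / (2a) = (0.107 +/- 1.615998) / (-1.3).
  z_1 = (0.107 + 1.615998) / (-1.3) = -1.3254,   |z_1| = 1.3254.
  z_2 = (0.107 - 1.615998) / (-1.3) = 1.1608,   |z_2| = 1.1608.
Moduli of all roots: 1.3254, 1.1608.
All moduli strictly greater than 1? Yes.
Verdict: Stationary.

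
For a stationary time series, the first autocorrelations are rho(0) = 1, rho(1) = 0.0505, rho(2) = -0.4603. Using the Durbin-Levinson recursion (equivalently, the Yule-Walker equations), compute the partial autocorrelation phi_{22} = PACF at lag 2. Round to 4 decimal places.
\phi_{22} = -0.4640

The PACF at lag k is phi_{kk}, the last component of the solution
to the Yule-Walker system G_k phi = r_k where
  (G_k)_{ij} = rho(|i - j|), (r_k)_i = rho(i), i,j = 1..k.
Equivalently, Durbin-Levinson gives phi_{kk} iteratively:
  phi_{11} = rho(1)
  phi_{kk} = [rho(k) - sum_{j=1..k-1} phi_{k-1,j} rho(k-j)]
            / [1 - sum_{j=1..k-1} phi_{k-1,j} rho(j)],
  phi_{k,j} = phi_{k-1,j} - phi_{kk} phi_{k-1,k-j},  j = 1..k-1.
Step k = 1:
  phi_11 = rho(1) = 0.0505.
Step k = 2:
  phi_22 = [rho(2) - phi_11 rho(1)] / [1 - phi_11 rho(1)] = [-0.4603 - (0.0505)(0.0505)] / [1 - (0.0505)(0.0505)]
         = -0.46285025 / 0.99744975 = -0.464.
Therefore phi_{22} = -0.4640.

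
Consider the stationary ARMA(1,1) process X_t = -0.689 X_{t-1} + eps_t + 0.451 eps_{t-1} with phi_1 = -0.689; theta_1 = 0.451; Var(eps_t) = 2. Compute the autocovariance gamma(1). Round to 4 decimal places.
\gamma(1) = -0.6246

Multiply the model equation by X_{t-k} and take expectations. With theta_0 = psi_0 = 1 and psi_j the MA(infinity) weights, this gives
  gamma(k) - sum_i phi_i gamma(k-i) = c_k,
  c_k = sigma^2 * sum_{j=k..q} theta_j psi_{j-k}   (c_k = 0 for k > q),
using gamma(-m) = gamma(m).
psi-weights needed (psi_j = theta_j + sum_i phi_i psi_{j-i}):
  psi_1 = theta_1 + phi_1 = 0.451 + (-0.689) = -0.238
Right-hand sides:
  c_0 = sigma^2 (1 + theta_1 psi_1) = 2 * (1 + (0.451)(-0.238)) = 2 * 0.892662 = 1.785324
  c_1 = sigma^2 theta_1 = 2 * (0.451) = 0.902
  c_2 = 0
Equations for k = 0 and k = 1 (AR order 1):
  gamma(0) = phi_1 gamma(1) + c_0
  gamma(1) = phi_1 gamma(0) + c_1
Substituting the second into the first: gamma(0) (1 - phi_1^2) = c_0 + phi_1 c_1, so
  gamma(0) = (c_0 + phi_1 c_1) / (1 - phi_1^2) = (1.785324 + (-0.689)(0.902)) / (1 - (-0.689)^2) = 1.163846 / 0.525279 = 2.215672.
  gamma(1) = phi_1 gamma(0) + c_1 = (-0.689)(2.215672) + (0.902) = -0.624598.
Therefore gamma(1) = -0.6246 (to 4 decimal places).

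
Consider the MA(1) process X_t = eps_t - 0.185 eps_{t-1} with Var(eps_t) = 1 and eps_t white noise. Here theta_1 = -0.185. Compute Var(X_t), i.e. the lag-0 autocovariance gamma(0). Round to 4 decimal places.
\gamma(0) = 1.0342

For an MA(q) process X_t = eps_t + sum_i theta_i eps_{t-i} with
Var(eps_t) = sigma^2, the variance is
  gamma(0) = sigma^2 * (1 + sum_i theta_i^2).
  sum_i theta_i^2 = (-0.185)^2 = 0.034225.
  gamma(0) = 1 * (1 + 0.034225) = 1 * 1.034225 = 1.034225, which rounds to 1.0342.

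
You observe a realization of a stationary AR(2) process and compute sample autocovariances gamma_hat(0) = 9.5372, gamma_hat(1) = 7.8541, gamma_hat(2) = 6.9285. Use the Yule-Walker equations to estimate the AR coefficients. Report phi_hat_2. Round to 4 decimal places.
\hat\phi_{2} = 0.1500

The Yule-Walker equations for an AR(p) process read, in matrix form,
  Gamma_p phi = r_p,   with   (Gamma_p)_{ij} = gamma(|i - j|),
                       (r_p)_i = gamma(i),   i,j = 1..p.
Substitute the sample gammas (Toeplitz matrix and right-hand side of size 2):
  Gamma_p = [[9.5372, 7.8541], [7.8541, 9.5372]]
  r_p     = [7.8541, 6.9285]
Written out:
  9.5372 phi_1 + 7.8541 phi_2 = 7.8541
  7.8541 phi_1 + 9.5372 phi_2 = 6.9285
Solve by Cramer's rule:
  det = gamma(0)^2 - gamma(1)^2 = (9.5372)^2 - (7.8541)^2 = 90.95818384 - 61.68688681 = 29.27129703
  phi_hat_1 = [gamma(1) gamma(0) - gamma(1) gamma(2)] / det = [(7.8541)(9.5372) - (7.8541)(6.9285)] / 29.27129703 = 20.48899067 / 29.27129703 = 0.7
  phi_hat_2 = [gamma(0) gamma(2) - gamma(1)^2] / det = [(9.5372)(6.9285) - (7.8541)^2] / 29.27129703 = 4.39160339 / 29.27129703 = 0.15
So phi_hat = [0.7000, 0.1500].
Therefore phi_hat_2 = 0.1500.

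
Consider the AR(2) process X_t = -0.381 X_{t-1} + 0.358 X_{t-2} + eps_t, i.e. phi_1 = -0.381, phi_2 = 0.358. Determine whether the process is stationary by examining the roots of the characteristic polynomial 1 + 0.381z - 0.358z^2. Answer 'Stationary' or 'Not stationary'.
\text{Stationary}

The AR(p) characteristic polynomial is P(z) = 1 + 0.381z - 0.358z^2.
Stationarity requires all roots to lie outside the unit circle, i.e. |z| > 1 for every root.
Set 1 + (0.381) z + (-0.358) z^2 = 0, i.e. a z^2 + b z + c = 0 with a = -0.358, b = 0.381, c = 1.
Discriminant D = b^2 - 4ac = (0.381)^2 - 4*(-0.358)*1 = 0.145161 - (-1.432) = 1.577161.
D >= 0, so the roots are real: z = (-b +/- sqrt(D)) / (2a) = (-0.381 +/- 1.255851) / (-0.716).
  z_1 = (-0.381 + 1.255851) / (-0.716) = -1.2219,   |z_1| = 1.2219.
  z_2 = (-0.381 - 1.255851) / (-0.716) = 2.2861,   |z_2| = 2.2861.
Moduli of all roots: 1.2219, 2.2861.
All moduli strictly greater than 1? Yes.
Verdict: Stationary.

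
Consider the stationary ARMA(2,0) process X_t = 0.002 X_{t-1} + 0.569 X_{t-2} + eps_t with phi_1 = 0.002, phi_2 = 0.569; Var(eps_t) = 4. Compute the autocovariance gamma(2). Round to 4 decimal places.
\gamma(2) = 3.3658

Multiply the model equation by X_{t-k} and take expectations. With theta_0 = psi_0 = 1 and psi_j the MA(infinity) weights, this gives
  gamma(k) - sum_i phi_i gamma(k-i) = c_k,
  c_k = sigma^2 * sum_{j=k..q} theta_j psi_{j-k}   (c_k = 0 for k > q),
using gamma(-m) = gamma(m).
Pure AR (q = 0): c_0 = sigma^2 = 4, c_k = 0 for k >= 1.
Equations for k = 0, 1, 2 (AR order 2, c_2 = 0):
  (E0) gamma(0) = phi_1 gamma(1) + phi_2 gamma(2) + c_0
  (E1) gamma(1) = phi_1 gamma(0) + phi_2 gamma(1) + c_1
  (E2) gamma(2) = phi_1 gamma(1) + phi_2 gamma(0)
From (E1): gamma(1) = A gamma(0) + B with
  A = phi_1 / (1 - phi_2) = 0.002 / 0.431 = 0.00464,   B = c_1 / (1 - phi_2) = 0 / 0.431 = 0.
Insert (E2) into (E0): gamma(0) (1 - phi_2^2) = phi_1 (1 + phi_2) gamma(1) + c_0.
  phi_1 (1 + phi_2) = (0.002)(1.569) = 0.003138,   1 - phi_2^2 = 0.676239.
Replace gamma(1) by A gamma(0) + B and collect gamma(0):
  gamma(0) [0.676239 - (0.003138)(0.00464)] = c_0 = 4
  gamma(0) * 0.676224 = 4
  gamma(0) = 4 / 0.676224 = 5.915196.
  gamma(1) = A gamma(0) = (0.00464)(5.915196) = 0.027449.
  gamma(2) = phi_1 gamma(1) + phi_2 gamma(0) = (0.002)(0.027449) + (0.569)(5.915196) = 3.365801.
Therefore gamma(2) = 3.3658 (to 4 decimal places).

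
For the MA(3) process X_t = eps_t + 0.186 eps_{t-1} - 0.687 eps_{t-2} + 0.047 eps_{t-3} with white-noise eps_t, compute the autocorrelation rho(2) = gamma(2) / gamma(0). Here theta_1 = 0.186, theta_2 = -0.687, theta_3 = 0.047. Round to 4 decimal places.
\rho(2) = -0.4495

For an MA(q) process with theta_0 = 1, the autocovariance is
  gamma(k) = sigma^2 * sum_{i=0..q-k} theta_i * theta_{i+k},
and rho(k) = gamma(k) / gamma(0). Sigma^2 cancels.
  numerator   = (1)*(-0.687) + (0.186)*(0.047) = -0.678258.
  denominator = (1)^2 + (0.186)^2 + (-0.687)^2 + (0.047)^2 = 1.508774.
  rho(2) = -0.678258 / 1.508774 = -0.4495.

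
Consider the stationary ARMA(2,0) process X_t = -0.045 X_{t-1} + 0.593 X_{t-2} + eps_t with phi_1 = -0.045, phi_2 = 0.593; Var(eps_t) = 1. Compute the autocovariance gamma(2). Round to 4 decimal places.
\gamma(2) = 0.9337

Multiply the model equation by X_{t-k} and take expectations. With theta_0 = psi_0 = 1 and psi_j the MA(infinity) weights, this gives
  gamma(k) - sum_i phi_i gamma(k-i) = c_k,
  c_k = sigma^2 * sum_{j=k..q} theta_j psi_{j-k}   (c_k = 0 for k > q),
using gamma(-m) = gamma(m).
Pure AR (q = 0): c_0 = sigma^2 = 1, c_k = 0 for k >= 1.
Equations for k = 0, 1, 2 (AR order 2, c_2 = 0):
  (E0) gamma(0) = phi_1 gamma(1) + phi_2 gamma(2) + c_0
  (E1) gamma(1) = phi_1 gamma(0) + phi_2 gamma(1) + c_1
  (E2) gamma(2) = phi_1 gamma(1) + phi_2 gamma(0)
From (E1): gamma(1) = A gamma(0) + B with
  A = phi_1 / (1 - phi_2) = -0.045 / 0.407 = -0.110565,   B = c_1 / (1 - phi_2) = 0 / 0.407 = 0.
Insert (E2) into (E0): gamma(0) (1 - phi_2^2) = phi_1 (1 + phi_2) gamma(1) + c_0.
  phi_1 (1 + phi_2) = (-0.045)(1.593) = -0.071685,   1 - phi_2^2 = 0.648351.
Replace gamma(1) by A gamma(0) + B and collect gamma(0):
  gamma(0) [0.648351 - (-0.071685)(-0.110565)] = c_0 = 1
  gamma(0) * 0.640425 = 1
  gamma(0) = 1 / 0.640425 = 1.561463.
  gamma(1) = A gamma(0) = (-0.110565)(1.561463) = -0.172643.
  gamma(2) = phi_1 gamma(1) + phi_2 gamma(0) = (-0.045)(-0.172643) + (0.593)(1.561463) = 0.933716.
Therefore gamma(2) = 0.9337 (to 4 decimal places).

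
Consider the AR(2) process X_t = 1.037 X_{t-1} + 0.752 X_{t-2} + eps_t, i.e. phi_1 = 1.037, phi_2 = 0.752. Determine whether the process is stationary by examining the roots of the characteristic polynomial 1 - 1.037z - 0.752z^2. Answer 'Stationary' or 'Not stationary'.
\text{Not stationary}

The AR(p) characteristic polynomial is P(z) = 1 - 1.037z - 0.752z^2.
Stationarity requires all roots to lie outside the unit circle, i.e. |z| > 1 for every root.
Set 1 + (-1.037) z + (-0.752) z^2 = 0, i.e. a z^2 + b z + c = 0 with a = -0.752, b = -1.037, c = 1.
Discriminant D = b^2 - 4ac = (-1.037)^2 - 4*(-0.752)*1 = 1.075369 - (-3.008) = 4.083369.
D >= 0, so the roots are real: z = (-b +/- sqrt(D)) / (2a) = (1.037 +/- 2.020735) / (-1.504).
  z_1 = (1.037 + 2.020735) / (-1.504) = -2.0331,   |z_1| = 2.0331.
  z_2 = (1.037 - 2.020735) / (-1.504) = 0.6541,   |z_2| = 0.6541.
Moduli of all roots: 2.0331, 0.6541.
All moduli strictly greater than 1? No.
Verdict: Not stationary.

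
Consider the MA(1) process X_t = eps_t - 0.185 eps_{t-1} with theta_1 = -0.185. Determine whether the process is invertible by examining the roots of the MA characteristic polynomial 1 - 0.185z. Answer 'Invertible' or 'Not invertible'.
\text{Invertible}

The MA(q) characteristic polynomial is P(z) = 1 - 0.185z.
Invertibility requires all roots to lie outside the unit circle, i.e. |z| > 1 for every root.
This is linear in z: 1 + (-0.185) z = 0  =>  z = -1/(-0.185) = 5.405405,  |z| = 5.405405.
Moduli of all roots: 5.4054.
All moduli strictly greater than 1? Yes.
Verdict: Invertible.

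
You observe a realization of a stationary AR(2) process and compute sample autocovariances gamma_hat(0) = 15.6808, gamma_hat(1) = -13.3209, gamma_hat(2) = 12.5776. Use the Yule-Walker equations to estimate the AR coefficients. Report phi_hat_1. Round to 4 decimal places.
\hat\phi_{1} = -0.6040

The Yule-Walker equations for an AR(p) process read, in matrix form,
  Gamma_p phi = r_p,   with   (Gamma_p)_{ij} = gamma(|i - j|),
                       (r_p)_i = gamma(i),   i,j = 1..p.
Substitute the sample gammas (Toeplitz matrix and right-hand side of size 2):
  Gamma_p = [[15.6808, -13.3209], [-13.3209, 15.6808]]
  r_p     = [-13.3209, 12.5776]
Written out:
  15.6808 phi_1 - 13.3209 phi_2 = -13.3209
  -13.3209 phi_1 + 15.6808 phi_2 = 12.5776
Solve by Cramer's rule:
  det = gamma(0)^2 - gamma(1)^2 = (15.6808)^2 - (-13.3209)^2 = 245.88748864 - 177.44637681 = 68.44111183
  phi_hat_1 = [gamma(1) gamma(0) - gamma(1) gamma(2)] / det = [(-13.3209)(15.6808) - (-13.3209)(12.5776)] / 68.44111183 = -41.33741688 / 68.44111183 = -0.604
  phi_hat_2 = [gamma(0) gamma(2) - gamma(1)^2] / det = [(15.6808)(12.5776) - (-13.3209)^2] / 68.44111183 = 19.78045327 / 68.44111183 = 0.289
So phi_hat = [-0.6040, 0.2890].
Therefore phi_hat_1 = -0.6040.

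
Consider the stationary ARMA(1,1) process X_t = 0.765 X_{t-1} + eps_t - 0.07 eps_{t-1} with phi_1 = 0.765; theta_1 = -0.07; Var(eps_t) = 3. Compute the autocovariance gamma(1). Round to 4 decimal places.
\gamma(1) = 4.7576

Multiply the model equation by X_{t-k} and take expectations. With theta_0 = psi_0 = 1 and psi_j the MA(infinity) weights, this gives
  gamma(k) - sum_i phi_i gamma(k-i) = c_k,
  c_k = sigma^2 * sum_{j=k..q} theta_j psi_{j-k}   (c_k = 0 for k > q),
using gamma(-m) = gamma(m).
psi-weights needed (psi_j = theta_j + sum_i phi_i psi_{j-i}):
  psi_1 = theta_1 + phi_1 = -0.07 + (0.765) = 0.695
Right-hand sides:
  c_0 = sigma^2 (1 + theta_1 psi_1) = 3 * (1 + (-0.07)(0.695)) = 3 * 0.95135 = 2.85405
  c_1 = sigma^2 theta_1 = 3 * (-0.07) = -0.21
  c_2 = 0
Equations for k = 0 and k = 1 (AR order 1):
  gamma(0) = phi_1 gamma(1) + c_0
  gamma(1) = phi_1 gamma(0) + c_1
Substituting the second into the first: gamma(0) (1 - phi_1^2) = c_0 + phi_1 c_1, so
  gamma(0) = (c_0 + phi_1 c_1) / (1 - phi_1^2) = (2.85405 + (0.765)(-0.21)) / (1 - (0.765)^2) = 2.6934 / 0.414775 = 6.493641.
  gamma(1) = phi_1 gamma(0) + c_1 = (0.765)(6.493641) + (-0.21) = 4.757635.
Therefore gamma(1) = 4.7576 (to 4 decimal places).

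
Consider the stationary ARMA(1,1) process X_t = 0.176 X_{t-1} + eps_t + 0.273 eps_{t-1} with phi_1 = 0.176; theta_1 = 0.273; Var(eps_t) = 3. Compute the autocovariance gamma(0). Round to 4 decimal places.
\gamma(0) = 3.6241

Multiply the model equation by X_{t-k} and take expectations. With theta_0 = psi_0 = 1 and psi_j the MA(infinity) weights, this gives
  gamma(k) - sum_i phi_i gamma(k-i) = c_k,
  c_k = sigma^2 * sum_{j=k..q} theta_j psi_{j-k}   (c_k = 0 for k > q),
using gamma(-m) = gamma(m).
psi-weights needed (psi_j = theta_j + sum_i phi_i psi_{j-i}):
  psi_1 = theta_1 + phi_1 = 0.273 + (0.176) = 0.449
Right-hand sides:
  c_0 = sigma^2 (1 + theta_1 psi_1) = 3 * (1 + (0.273)(0.449)) = 3 * 1.122577 = 3.367731
  c_1 = sigma^2 theta_1 = 3 * (0.273) = 0.819
  c_2 = 0
Equations for k = 0 and k = 1 (AR order 1):
  gamma(0) = phi_1 gamma(1) + c_0
  gamma(1) = phi_1 gamma(0) + c_1
Substituting the second into the first: gamma(0) (1 - phi_1^2) = c_0 + phi_1 c_1, so
  gamma(0) = (c_0 + phi_1 c_1) / (1 - phi_1^2) = (3.367731 + (0.176)(0.819)) / (1 - (0.176)^2) = 3.511875 / 0.969024 = 3.624136.
Therefore gamma(0) = 3.6241 (to 4 decimal places).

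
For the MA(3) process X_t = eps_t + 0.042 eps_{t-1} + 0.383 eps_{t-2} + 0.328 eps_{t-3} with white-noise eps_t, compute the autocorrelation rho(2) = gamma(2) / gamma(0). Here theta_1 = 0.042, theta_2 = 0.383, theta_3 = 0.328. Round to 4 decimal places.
\rho(2) = 0.3159

For an MA(q) process with theta_0 = 1, the autocovariance is
  gamma(k) = sigma^2 * sum_{i=0..q-k} theta_i * theta_{i+k},
and rho(k) = gamma(k) / gamma(0). Sigma^2 cancels.
  numerator   = (1)*(0.383) + (0.042)*(0.328) = 0.396776.
  denominator = (1)^2 + (0.042)^2 + (0.383)^2 + (0.328)^2 = 1.256037.
  rho(2) = 0.396776 / 1.256037 = 0.3159.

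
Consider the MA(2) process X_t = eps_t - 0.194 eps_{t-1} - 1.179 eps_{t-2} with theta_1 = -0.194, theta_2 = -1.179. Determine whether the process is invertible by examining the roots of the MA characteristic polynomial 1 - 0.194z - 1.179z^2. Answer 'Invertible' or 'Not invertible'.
\text{Not invertible}

The MA(q) characteristic polynomial is P(z) = 1 - 0.194z - 1.179z^2.
Invertibility requires all roots to lie outside the unit circle, i.e. |z| > 1 for every root.
Set 1 + (-0.194) z + (-1.179) z^2 = 0, i.e. a z^2 + b z + c = 0 with a = -1.179, b = -0.194, c = 1.
Discriminant D = b^2 - 4ac = (-0.194)^2 - 4*(-1.179)*1 = 0.037636 - (-4.716) = 4.753636.
D >= 0, so the roots are real: z = (-b +/- sqrt(D)) / (2a) = (0.194 +/- 2.180283) / (-2.358).
  z_1 = (0.194 + 2.180283) / (-2.358) = -1.0069,   |z_1| = 1.0069.
  z_2 = (0.194 - 2.180283) / (-2.358) = 0.8424,   |z_2| = 0.8424.
Moduli of all roots: 1.0069, 0.8424.
All moduli strictly greater than 1? No.
Verdict: Not invertible.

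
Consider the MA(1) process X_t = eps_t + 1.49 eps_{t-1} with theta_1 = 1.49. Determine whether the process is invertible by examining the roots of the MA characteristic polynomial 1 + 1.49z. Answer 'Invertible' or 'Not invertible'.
\text{Not invertible}

The MA(q) characteristic polynomial is P(z) = 1 + 1.49z.
Invertibility requires all roots to lie outside the unit circle, i.e. |z| > 1 for every root.
This is linear in z: 1 + (1.49) z = 0  =>  z = -1/(1.49) = -0.671141,  |z| = 0.671141.
Moduli of all roots: 0.6711.
All moduli strictly greater than 1? No.
Verdict: Not invertible.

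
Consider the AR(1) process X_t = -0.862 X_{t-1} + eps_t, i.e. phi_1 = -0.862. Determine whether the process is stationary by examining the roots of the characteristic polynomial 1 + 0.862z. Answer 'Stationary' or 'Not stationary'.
\text{Stationary}

The AR(p) characteristic polynomial is P(z) = 1 + 0.862z.
Stationarity requires all roots to lie outside the unit circle, i.e. |z| > 1 for every root.
This is linear in z: 1 + (0.862) z = 0  =>  z = -1/(0.862) = -1.160093,  |z| = 1.160093.
Moduli of all roots: 1.1601.
All moduli strictly greater than 1? Yes.
Verdict: Stationary.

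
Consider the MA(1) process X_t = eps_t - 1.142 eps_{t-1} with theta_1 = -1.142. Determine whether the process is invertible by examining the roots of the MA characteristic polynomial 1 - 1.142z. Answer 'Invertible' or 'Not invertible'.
\text{Not invertible}

The MA(q) characteristic polynomial is P(z) = 1 - 1.142z.
Invertibility requires all roots to lie outside the unit circle, i.e. |z| > 1 for every root.
This is linear in z: 1 + (-1.142) z = 0  =>  z = -1/(-1.142) = 0.875657,  |z| = 0.875657.
Moduli of all roots: 0.8757.
All moduli strictly greater than 1? No.
Verdict: Not invertible.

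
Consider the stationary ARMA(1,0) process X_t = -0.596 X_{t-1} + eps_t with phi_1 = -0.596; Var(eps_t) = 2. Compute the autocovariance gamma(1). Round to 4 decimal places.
\gamma(1) = -1.8487

Multiply the model equation by X_{t-k} and take expectations. With theta_0 = psi_0 = 1 and psi_j the MA(infinity) weights, this gives
  gamma(k) - sum_i phi_i gamma(k-i) = c_k,
  c_k = sigma^2 * sum_{j=k..q} theta_j psi_{j-k}   (c_k = 0 for k > q),
using gamma(-m) = gamma(m).
Pure AR (q = 0): c_0 = sigma^2 = 2, c_k = 0 for k >= 1.
Equations for k = 0 and k = 1 (AR order 1):
  gamma(0) = phi_1 gamma(1) + c_0
  gamma(1) = phi_1 gamma(0) + c_1
Substituting the second into the first: gamma(0) (1 - phi_1^2) = c_0 + phi_1 c_1, so
  gamma(0) = c_0 / (1 - phi_1^2) = 2 / (1 - (-0.596)^2) = 2 / 0.644784 = 3.101814.
  gamma(1) = phi_1 gamma(0) = (-0.596)(3.101814) = -1.848681.
Therefore gamma(1) = -1.8487 (to 4 decimal places).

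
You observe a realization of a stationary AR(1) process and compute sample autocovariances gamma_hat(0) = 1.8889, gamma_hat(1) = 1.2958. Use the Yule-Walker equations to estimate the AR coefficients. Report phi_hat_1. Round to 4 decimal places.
\hat\phi_{1} = 0.6860

The Yule-Walker equations for an AR(p) process read, in matrix form,
  Gamma_p phi = r_p,   with   (Gamma_p)_{ij} = gamma(|i - j|),
                       (r_p)_i = gamma(i),   i,j = 1..p.
Substitute the sample gammas (Toeplitz matrix and right-hand side of size 1):
  Gamma_p = [[1.8889]]
  r_p     = [1.2958]
With p = 1 this is the single equation gamma(0) phi_1 = gamma(1):
  phi_hat_1 = gamma(1) / gamma(0) = 1.2958 / 1.8889 = 0.6860.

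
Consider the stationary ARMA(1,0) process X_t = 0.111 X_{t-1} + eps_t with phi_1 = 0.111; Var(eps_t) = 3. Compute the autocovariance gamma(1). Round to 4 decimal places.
\gamma(1) = 0.3372

Multiply the model equation by X_{t-k} and take expectations. With theta_0 = psi_0 = 1 and psi_j the MA(infinity) weights, this gives
  gamma(k) - sum_i phi_i gamma(k-i) = c_k,
  c_k = sigma^2 * sum_{j=k..q} theta_j psi_{j-k}   (c_k = 0 for k > q),
using gamma(-m) = gamma(m).
Pure AR (q = 0): c_0 = sigma^2 = 3, c_k = 0 for k >= 1.
Equations for k = 0 and k = 1 (AR order 1):
  gamma(0) = phi_1 gamma(1) + c_0
  gamma(1) = phi_1 gamma(0) + c_1
Substituting the second into the first: gamma(0) (1 - phi_1^2) = c_0 + phi_1 c_1, so
  gamma(0) = c_0 / (1 - phi_1^2) = 3 / (1 - (0.111)^2) = 3 / 0.987679 = 3.037424.
  gamma(1) = phi_1 gamma(0) = (0.111)(3.037424) = 0.337154.
Therefore gamma(1) = 0.3372 (to 4 decimal places).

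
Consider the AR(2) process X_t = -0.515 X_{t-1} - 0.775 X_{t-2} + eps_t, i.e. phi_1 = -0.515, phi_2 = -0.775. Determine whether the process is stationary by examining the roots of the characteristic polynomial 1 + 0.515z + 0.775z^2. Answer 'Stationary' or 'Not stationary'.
\text{Stationary}

The AR(p) characteristic polynomial is P(z) = 1 + 0.515z + 0.775z^2.
Stationarity requires all roots to lie outside the unit circle, i.e. |z| > 1 for every root.
Set 1 + (0.515) z + (0.775) z^2 = 0, i.e. a z^2 + b z + c = 0 with a = 0.775, b = 0.515, c = 1.
Discriminant D = b^2 - 4ac = (0.515)^2 - 4*(0.775)*1 = 0.265225 - (3.1) = -2.834775.
D < 0, so the roots are the complex-conjugate pair z = (-b +/- i sqrt(-D)) / (2a) = -0.3323 +/- 1.0862i.
For a conjugate pair |z|^2 = z * conj(z) = (product of roots) = c/a = 1/(0.775) = 1.290323, so |z| = sqrt(1.290323) = 1.1359 for both roots.
Moduli of all roots: 1.1359, 1.1359.
All moduli strictly greater than 1? Yes.
Verdict: Stationary.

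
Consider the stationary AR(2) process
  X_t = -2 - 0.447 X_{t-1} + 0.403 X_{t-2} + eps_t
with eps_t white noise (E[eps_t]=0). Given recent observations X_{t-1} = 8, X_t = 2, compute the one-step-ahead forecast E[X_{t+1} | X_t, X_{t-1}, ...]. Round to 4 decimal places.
E[X_{t+1} \mid \mathcal F_t] = 0.3300

For an AR(p) model X_t = c + sum_i phi_i X_{t-i} + eps_t, the
one-step-ahead conditional mean is
  E[X_{t+1} | X_t, ...] = c + sum_i phi_i X_{t+1-i}.
Substitute known values:
  E[X_{t+1} | ...] = -2 + (-0.447) * (2) + (0.403) * (8)
                   = 0.3300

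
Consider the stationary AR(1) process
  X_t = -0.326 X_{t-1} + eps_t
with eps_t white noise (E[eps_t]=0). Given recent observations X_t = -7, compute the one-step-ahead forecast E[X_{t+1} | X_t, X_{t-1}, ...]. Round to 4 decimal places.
E[X_{t+1} \mid \mathcal F_t] = 2.2820

For an AR(p) model X_t = c + sum_i phi_i X_{t-i} + eps_t, the
one-step-ahead conditional mean is
  E[X_{t+1} | X_t, ...] = c + sum_i phi_i X_{t+1-i}.
Substitute known values:
  E[X_{t+1} | ...] = (-0.326) * (-7)
                   = 2.2820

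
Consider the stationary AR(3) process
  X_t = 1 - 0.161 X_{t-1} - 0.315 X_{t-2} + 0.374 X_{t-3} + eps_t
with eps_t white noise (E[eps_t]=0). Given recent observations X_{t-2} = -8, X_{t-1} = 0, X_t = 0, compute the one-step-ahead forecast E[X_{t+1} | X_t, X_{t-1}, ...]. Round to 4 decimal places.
E[X_{t+1} \mid \mathcal F_t] = -1.9920

For an AR(p) model X_t = c + sum_i phi_i X_{t-i} + eps_t, the
one-step-ahead conditional mean is
  E[X_{t+1} | X_t, ...] = c + sum_i phi_i X_{t+1-i}.
Substitute known values:
  E[X_{t+1} | ...] = 1 + (-0.161) * (0) + (-0.315) * (0) + (0.374) * (-8)
                   = -1.9920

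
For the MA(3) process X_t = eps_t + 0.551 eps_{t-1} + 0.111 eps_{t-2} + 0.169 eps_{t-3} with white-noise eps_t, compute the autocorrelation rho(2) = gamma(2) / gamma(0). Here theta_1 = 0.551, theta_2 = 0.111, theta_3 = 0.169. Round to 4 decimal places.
\rho(2) = 0.1518

For an MA(q) process with theta_0 = 1, the autocovariance is
  gamma(k) = sigma^2 * sum_{i=0..q-k} theta_i * theta_{i+k},
and rho(k) = gamma(k) / gamma(0). Sigma^2 cancels.
  numerator   = (1)*(0.111) + (0.551)*(0.169) = 0.204119.
  denominator = (1)^2 + (0.551)^2 + (0.111)^2 + (0.169)^2 = 1.344483.
  rho(2) = 0.204119 / 1.344483 = 0.1518.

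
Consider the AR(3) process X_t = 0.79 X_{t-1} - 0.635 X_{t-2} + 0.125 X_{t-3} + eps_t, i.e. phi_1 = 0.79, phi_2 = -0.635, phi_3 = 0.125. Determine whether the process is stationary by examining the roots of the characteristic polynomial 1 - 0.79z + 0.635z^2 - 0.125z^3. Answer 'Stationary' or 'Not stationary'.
\text{Stationary}

The AR(p) characteristic polynomial is P(z) = 1 - 0.79z + 0.635z^2 - 0.125z^3.
Stationarity requires all roots to lie outside the unit circle, i.e. |z| > 1 for every root.
Degree 3: look for a simple real root z0 first, then factor out (1 - z/z0) and solve the remaining quadratic.
Testing z0 = 4: P(4) = 1 + (-0.79)(4) + (0.635)(4)^2 + (-0.125)(4)^3
  = 1 + (-3.16) + (10.16) + (-8) = 0.  So z_0 = 4 is a root, |z_0| = 4.
Divide out the factor (1 - 0.25 z) = (1 - z/z0) (since 1/z0 = 0.25):
  P(z) = (1 - 0.25 z)(1 + (-0.54) z + (0.5) z^2)
  [check: z-coef -0.54 - (0.25) = -0.79; z^2-coef 0.5 - (0.25)(-0.54) = 0.635; z^3-coef -(0.25)(0.5) = -0.125.]
Remaining roots from the quadratic factor 1 + (-0.54) z + (0.5) z^2:
  Set 1 + (-0.54) z + (0.5) z^2 = 0, i.e. a z^2 + b z + c = 0 with a = 0.5, b = -0.54, c = 1.
  Discriminant D = b^2 - 4ac = (-0.54)^2 - 4*(0.5)*1 = 0.2916 - (2) = -1.7084.
  D < 0, so the roots are the complex-conjugate pair z = (-b +/- i sqrt(-D)) / (2a) = 0.54 +/- 1.3071i.
  For a conjugate pair |z|^2 = z * conj(z) = (product of roots) = c/a = 1/(0.5) = 2, so |z| = sqrt(2) = 1.4142 for both roots.
Moduli of all roots: 4.0000, 1.4142, 1.4142.
All moduli strictly greater than 1? Yes.
Verdict: Stationary.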